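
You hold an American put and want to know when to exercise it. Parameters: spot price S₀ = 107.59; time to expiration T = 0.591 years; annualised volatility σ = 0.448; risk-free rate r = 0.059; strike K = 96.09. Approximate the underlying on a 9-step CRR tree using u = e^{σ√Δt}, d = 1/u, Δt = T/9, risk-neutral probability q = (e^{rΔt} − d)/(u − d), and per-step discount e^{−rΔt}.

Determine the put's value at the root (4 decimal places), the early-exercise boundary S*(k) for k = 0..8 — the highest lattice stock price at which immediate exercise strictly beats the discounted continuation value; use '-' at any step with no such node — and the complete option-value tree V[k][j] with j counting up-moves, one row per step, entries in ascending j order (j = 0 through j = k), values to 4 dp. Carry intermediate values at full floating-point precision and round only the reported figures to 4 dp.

price = 7.4929
boundary = - - - - 67.9735 60.6013 67.9735 76.2426 85.5177
tree:
7.4929
10.9334 3.9457
15.5093 6.2231 1.5896
21.2863 9.5764 2.7572 0.3783
28.1165 14.2952 4.7057 0.7364 0.0058
35.4887 20.5398 7.8625 1.4336 0.0114 0.0000
42.0614 28.1165 12.7602 2.7906 0.0224 0.0000 0.0000
47.9212 35.4887 19.8474 5.4319 0.0439 0.0000 0.0000 0.0000
53.1455 42.0614 28.1165 10.5723 0.0861 0.0000 0.0000 0.0000 0.0000
57.8031 47.9212 35.4887 19.8474 0.1690 0.0000 0.0000 0.0000 0.0000 0.0000

Δt=0.06567  u=1.12165  d=0.89154  q=0.48820  discount=0.99613
step 9 (expiry): payoffs max(K−S,0) = 57.8031 47.9212 35.4887 19.8474 0.1690 0.0000 0.0000 0.0000 0.0000 0.0000
step 8: (k=8,j=0): S=42.9445, (K−S)⁺=53.1455, hold=52.7739 ⇒ V=53.1455 exercise | (k=8,j=1): S=54.0286, (K−S)⁺=42.0614, hold=41.6898 ⇒ V=42.0614 exercise | (k=8,j=2): S=67.9735, (K−S)⁺=28.1165, hold=27.7449 ⇒ V=28.1165 exercise | (k=8,j=3): S=85.5177, (K−S)⁺=10.5723, hold=10.2008 ⇒ V=10.5723 exercise | (k=8,j=4): S=107.5900, (K−S)⁺=0.0000, hold=0.0861 ⇒ V=0.0861 continue | (k=8,j=5): S=135.3592, (K−S)⁺=0.0000, hold=0.0000 ⇒ V=0.0000 continue | (k=8,j=6): S=170.2958, (K−S)⁺=0.0000, hold=0.0000 ⇒ V=0.0000 continue | (k=8,j=7): S=214.2495, (K−S)⁺=0.0000, hold=0.0000 ⇒ V=0.0000 continue | (k=8,j=8): S=269.5478, (K−S)⁺=0.0000, hold=0.0000 ⇒ V=0.0000 continue  boundary S*=85.5177
step 7: (k=7,j=0): S=48.1688, (K−S)⁺=47.9212, hold=47.5496 ⇒ V=47.9212 exercise | (k=7,j=1): S=60.6013, (K−S)⁺=35.4887, hold=35.1171 ⇒ V=35.4887 exercise | (k=7,j=2): S=76.2426, (K−S)⁺=19.8474, hold=19.4758 ⇒ V=19.8474 exercise | (k=7,j=3): S=95.9210, (K−S)⁺=0.1690, hold=5.4319 ⇒ V=5.4319 continue | (k=7,j=4): S=120.6785, (K−S)⁺=0.0000, hold=0.0439 ⇒ V=0.0439 continue | (k=7,j=5): S=151.8259, (K−S)⁺=0.0000, hold=0.0000 ⇒ V=0.0000 continue | (k=7,j=6): S=191.0125, (K−S)⁺=0.0000, hold=0.0000 ⇒ V=0.0000 continue | (k=7,j=7): S=240.3133, (K−S)⁺=0.0000, hold=0.0000 ⇒ V=0.0000 continue  boundary S*=76.2426
step 6: (k=6,j=0): S=54.0286, (K−S)⁺=42.0614, hold=41.6898 ⇒ V=42.0614 exercise | (k=6,j=1): S=67.9735, (K−S)⁺=28.1165, hold=27.7449 ⇒ V=28.1165 exercise | (k=6,j=2): S=85.5177, (K−S)⁺=10.5723, hold=12.7602 ⇒ V=12.7602 continue | (k=6,j=3): S=107.5900, (K−S)⁺=0.0000, hold=2.7906 ⇒ V=2.7906 continue | (k=6,j=4): S=135.3592, (K−S)⁺=0.0000, hold=0.0224 ⇒ V=0.0224 continue | (k=6,j=5): S=170.2958, (K−S)⁺=0.0000, hold=0.0000 ⇒ V=0.0000 continue | (k=6,j=6): S=214.2495, (K−S)⁺=0.0000, hold=0.0000 ⇒ V=0.0000 continue  boundary S*=67.9735
step 5: (k=5,j=0): S=60.6013, (K−S)⁺=35.4887, hold=35.1171 ⇒ V=35.4887 exercise | (k=5,j=1): S=76.2426, (K−S)⁺=19.8474, hold=20.5398 ⇒ V=20.5398 continue | (k=5,j=2): S=95.9210, (K−S)⁺=0.1690, hold=7.8625 ⇒ V=7.8625 continue | (k=5,j=3): S=120.6785, (K−S)⁺=0.0000, hold=1.4336 ⇒ V=1.4336 continue | (k=5,j=4): S=151.8259, (K−S)⁺=0.0000, hold=0.0114 ⇒ V=0.0114 continue | (k=5,j=5): S=191.0125, (K−S)⁺=0.0000, hold=0.0000 ⇒ V=0.0000 continue  boundary S*=60.6013
step 4: (k=4,j=0): S=67.9735, (K−S)⁺=28.1165, hold=28.0816 ⇒ V=28.1165 exercise | (k=4,j=1): S=85.5177, (K−S)⁺=10.5723, hold=14.2952 ⇒ V=14.2952 continue | (k=4,j=2): S=107.5900, (K−S)⁺=0.0000, hold=4.7057 ⇒ V=4.7057 continue | (k=4,j=3): S=135.3592, (K−S)⁺=0.0000, hold=0.7364 ⇒ V=0.7364 continue | (k=4,j=4): S=170.2958, (K−S)⁺=0.0000, hold=0.0058 ⇒ V=0.0058 continue  boundary S*=67.9735
step 3: (k=3,j=0): S=76.2426, (K−S)⁺=19.8474, hold=21.2863 ⇒ V=21.2863 continue | (k=3,j=1): S=95.9210, (K−S)⁺=0.1690, hold=9.5764 ⇒ V=9.5764 continue | (k=3,j=2): S=120.6785, (K−S)⁺=0.0000, hold=2.7572 ⇒ V=2.7572 continue | (k=3,j=3): S=151.8259, (K−S)⁺=0.0000, hold=0.3783 ⇒ V=0.3783 continue  boundary S*=-
step 2: (k=2,j=0): S=85.5177, (K−S)⁺=10.5723, hold=15.5093 ⇒ V=15.5093 continue | (k=2,j=1): S=107.5900, (K−S)⁺=0.0000, hold=6.2231 ⇒ V=6.2231 continue | (k=2,j=2): S=135.3592, (K−S)⁺=0.0000, hold=1.5896 ⇒ V=1.5896 continue  boundary S*=-
step 1: (k=1,j=0): S=95.9210, (K−S)⁺=0.1690, hold=10.9334 ⇒ V=10.9334 continue | (k=1,j=1): S=120.6785, (K−S)⁺=0.0000, hold=3.9457 ⇒ V=3.9457 continue  boundary S*=-
step 0: (k=0,j=0): S=107.5900, (K−S)⁺=0.0000, hold=7.4929 ⇒ V=7.4929 continue  boundary S*=-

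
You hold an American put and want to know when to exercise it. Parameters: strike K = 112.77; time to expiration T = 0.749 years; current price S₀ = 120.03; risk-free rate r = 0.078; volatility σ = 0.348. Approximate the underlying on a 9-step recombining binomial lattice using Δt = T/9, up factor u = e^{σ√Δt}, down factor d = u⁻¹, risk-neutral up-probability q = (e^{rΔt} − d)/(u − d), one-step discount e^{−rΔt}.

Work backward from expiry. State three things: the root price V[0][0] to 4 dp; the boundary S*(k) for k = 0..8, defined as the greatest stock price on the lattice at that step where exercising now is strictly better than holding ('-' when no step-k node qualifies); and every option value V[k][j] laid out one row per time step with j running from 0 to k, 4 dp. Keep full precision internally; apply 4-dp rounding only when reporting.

price = 8.4149
boundary = - - - - 80.3325 88.8159 80.3325 88.8159 98.1952
tree:
8.4149
12.3470 4.7041
17.6141 7.3900 2.1559
24.3360 11.3120 3.6758 0.7075
32.4375 16.7801 6.1464 1.3236 0.1182
40.1107 23.9541 10.0282 2.4553 0.2414 0.0000
47.0509 32.4375 15.8445 4.5081 0.4932 0.0000 0.0000
53.3282 40.1107 23.9541 8.1719 1.0076 0.0000 0.0000 0.0000
59.0059 47.0509 32.4375 14.5748 2.0583 0.0000 0.0000 0.0000 0.0000
64.1413 53.3282 40.1107 23.9541 4.2049 0.0000 0.0000 0.0000 0.0000 0.0000

Δt=0.08322  u=1.10560  d=0.90448  q=0.50730  discount=0.99353
step 9 (expiry): payoffs max(K−S,0) = 64.1413 53.3282 40.1107 23.9541 4.2049 0.0000 0.0000 0.0000 0.0000 0.0000
step 8: (k=8,j=0): S=53.7641, (K−S)⁺=59.0059, hold=58.2762 ⇒ V=59.0059 exercise | (k=8,j=1): S=65.7191, (K−S)⁺=47.0509, hold=46.3212 ⇒ V=47.0509 exercise | (k=8,j=2): S=80.3325, (K−S)⁺=32.4375, hold=31.7079 ⇒ V=32.4375 exercise | (k=8,j=3): S=98.1952, (K−S)⁺=14.5748, hold=13.8451 ⇒ V=14.5748 exercise | (k=8,j=4): S=120.0300, (K−S)⁺=0.0000, hold=2.0583 ⇒ V=2.0583 continue | (k=8,j=5): S=146.7199, (K−S)⁺=0.0000, hold=0.0000 ⇒ V=0.0000 continue | (k=8,j=6): S=179.3447, (K−S)⁺=0.0000, hold=0.0000 ⇒ V=0.0000 continue | (k=8,j=7): S=219.2239, (K−S)⁺=0.0000, hold=0.0000 ⇒ V=0.0000 continue | (k=8,j=8): S=267.9706, (K−S)⁺=0.0000, hold=0.0000 ⇒ V=0.0000 continue  boundary S*=98.1952
step 7: (k=7,j=0): S=59.4418, (K−S)⁺=53.3282, hold=52.5985 ⇒ V=53.3282 exercise | (k=7,j=1): S=72.6593, (K−S)⁺=40.1107, hold=39.3810 ⇒ V=40.1107 exercise | (k=7,j=2): S=88.8159, (K−S)⁺=23.9541, hold=23.2244 ⇒ V=23.9541 exercise | (k=7,j=3): S=108.5651, (K−S)⁺=4.2049, hold=8.1719 ⇒ V=8.1719 continue | (k=7,j=4): S=132.7057, (K−S)⁺=0.0000, hold=1.0076 ⇒ V=1.0076 continue | (k=7,j=5): S=162.2142, (K−S)⁺=0.0000, hold=0.0000 ⇒ V=0.0000 continue | (k=7,j=6): S=198.2842, (K−S)⁺=0.0000, hold=0.0000 ⇒ V=0.0000 continue | (k=7,j=7): S=242.3748, (K−S)⁺=0.0000, hold=0.0000 ⇒ V=0.0000 continue  boundary S*=88.8159
step 6: (k=6,j=0): S=65.7191, (K−S)⁺=47.0509, hold=46.3212 ⇒ V=47.0509 exercise | (k=6,j=1): S=80.3325, (K−S)⁺=32.4375, hold=31.7079 ⇒ V=32.4375 exercise | (k=6,j=2): S=98.1952, (K−S)⁺=14.5748, hold=15.8445 ⇒ V=15.8445 continue | (k=6,j=3): S=120.0300, (K−S)⁺=0.0000, hold=4.5081 ⇒ V=4.5081 continue | (k=6,j=4): S=146.7199, (K−S)⁺=0.0000, hold=0.4932 ⇒ V=0.4932 continue | (k=6,j=5): S=179.3447, (K−S)⁺=0.0000, hold=0.0000 ⇒ V=0.0000 continue | (k=6,j=6): S=219.2239, (K−S)⁺=0.0000, hold=0.0000 ⇒ V=0.0000 continue  boundary S*=80.3325
step 5: (k=5,j=0): S=72.6593, (K−S)⁺=40.1107, hold=39.3810 ⇒ V=40.1107 exercise | (k=5,j=1): S=88.8159, (K−S)⁺=23.9541, hold=23.8644 ⇒ V=23.9541 exercise | (k=5,j=2): S=108.5651, (K−S)⁺=4.2049, hold=10.0282 ⇒ V=10.0282 continue | (k=5,j=3): S=132.7057, (K−S)⁺=0.0000, hold=2.4553 ⇒ V=2.4553 continue | (k=5,j=4): S=162.2142, (K−S)⁺=0.0000, hold=0.2414 ⇒ V=0.2414 continue | (k=5,j=5): S=198.2842, (K−S)⁺=0.0000, hold=0.0000 ⇒ V=0.0000 continue  boundary S*=88.8159
step 4: (k=4,j=0): S=80.3325, (K−S)⁺=32.4375, hold=31.7079 ⇒ V=32.4375 exercise | (k=4,j=1): S=98.1952, (K−S)⁺=14.5748, hold=16.7801 ⇒ V=16.7801 continue | (k=4,j=2): S=120.0300, (K−S)⁺=0.0000, hold=6.1464 ⇒ V=6.1464 continue | (k=4,j=3): S=146.7199, (K−S)⁺=0.0000, hold=1.3236 ⇒ V=1.3236 continue | (k=4,j=4): S=179.3447, (K−S)⁺=0.0000, hold=0.1182 ⇒ V=0.1182 continue  boundary S*=80.3325
step 3: (k=3,j=0): S=88.8159, (K−S)⁺=23.9541, hold=24.3360 ⇒ V=24.3360 continue | (k=3,j=1): S=108.5651, (K−S)⁺=4.2049, hold=11.3120 ⇒ V=11.3120 continue | (k=3,j=2): S=132.7057, (K−S)⁺=0.0000, hold=3.6758 ⇒ V=3.6758 continue | (k=3,j=3): S=162.2142, (K−S)⁺=0.0000, hold=0.7075 ⇒ V=0.7075 continue  boundary S*=-
step 2: (k=2,j=0): S=98.1952, (K−S)⁺=14.5748, hold=17.6141 ⇒ V=17.6141 continue | (k=2,j=1): S=120.0300, (K−S)⁺=0.0000, hold=7.3900 ⇒ V=7.3900 continue | (k=2,j=2): S=146.7199, (K−S)⁺=0.0000, hold=2.1559 ⇒ V=2.1559 continue  boundary S*=-
step 1: (k=1,j=0): S=108.5651, (K−S)⁺=4.2049, hold=12.3470 ⇒ V=12.3470 continue | (k=1,j=1): S=132.7057, (K−S)⁺=0.0000, hold=4.7041 ⇒ V=4.7041 continue  boundary S*=-
step 0: (k=0,j=0): S=120.0300, (K−S)⁺=0.0000, hold=8.4149 ⇒ V=8.4149 continue  boundary S*=-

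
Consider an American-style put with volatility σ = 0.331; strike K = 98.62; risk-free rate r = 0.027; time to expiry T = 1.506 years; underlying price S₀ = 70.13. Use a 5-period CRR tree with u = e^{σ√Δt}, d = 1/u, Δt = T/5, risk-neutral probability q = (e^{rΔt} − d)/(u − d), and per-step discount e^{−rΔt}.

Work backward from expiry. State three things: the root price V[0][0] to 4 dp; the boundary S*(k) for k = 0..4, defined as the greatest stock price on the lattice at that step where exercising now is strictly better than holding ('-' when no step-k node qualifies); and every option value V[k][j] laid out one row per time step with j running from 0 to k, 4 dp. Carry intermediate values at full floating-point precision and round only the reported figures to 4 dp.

Δt=0.30120  u=1.19920  d=0.83389  q=0.47706  discount=0.99190
step 5 (expiry): payoffs max(K−S,0) = 70.3427 57.9547 40.1396 14.5198 0.0000 0.0000
step 4: (k=4,j=0): S=33.9102, (K−S)⁺=64.7098, hold=63.9110 ⇒ V=64.7098 exercise | (k=4,j=1): S=48.7660, (K−S)⁺=49.8540, hold=49.0552 ⇒ V=49.8540 exercise | (k=4,j=2): S=70.1300, (K−S)⁺=28.4900, hold=27.6912 ⇒ V=28.4900 exercise | (k=4,j=3): S=100.8533, (K−S)⁺=0.0000, hold=7.5315 ⇒ V=7.5315 continue | (k=4,j=4): S=145.0363, (K−S)⁺=0.0000, hold=0.0000 ⇒ V=0.0000 continue  boundary S*=70.1300
step 3: (k=3,j=0): S=40.6653, (K−S)⁺=57.9547, hold=57.1559 ⇒ V=57.9547 exercise | (k=3,j=1): S=58.4804, (K−S)⁺=40.1396, hold=39.3408 ⇒ V=40.1396 exercise | (k=3,j=2): S=84.1002, (K−S)⁺=14.5198, hold=18.3417 ⇒ V=18.3417 continue | (k=3,j=3): S=120.9438, (K−S)⁺=0.0000, hold=3.9066 ⇒ V=3.9066 continue  boundary S*=58.4804
step 2: (k=2,j=0): S=48.7660, (K−S)⁺=49.8540, hold=49.0552 ⇒ V=49.8540 exercise | (k=2,j=1): S=70.1300, (K−S)⁺=28.4900, hold=29.4998 ⇒ V=29.4998 continue | (k=2,j=2): S=100.8533, (K−S)⁺=0.0000, hold=11.3625 ⇒ V=11.3625 continue  boundary S*=48.7660
step 1: (k=1,j=0): S=58.4804, (K−S)⁺=40.1396, hold=39.8186 ⇒ V=40.1396 exercise | (k=1,j=1): S=84.1002, (K−S)⁺=14.5198, hold=20.6783 ⇒ V=20.6783 continue  boundary S*=58.4804
step 0: (k=0,j=0): S=70.1300, (K−S)⁺=28.4900, hold=30.6054 ⇒ V=30.6054 continue  boundary S*=-

price = 30.6054
boundary = - 58.4804 48.7660 58.4804 70.1300
tree:
30.6054
40.1396 20.6783
49.8540 29.4998 11.3625
57.9547 40.1396 18.3417 3.9066
64.7098 49.8540 28.4900 7.5315 0.0000
70.3427 57.9547 40.1396 14.5198 0.0000 0.0000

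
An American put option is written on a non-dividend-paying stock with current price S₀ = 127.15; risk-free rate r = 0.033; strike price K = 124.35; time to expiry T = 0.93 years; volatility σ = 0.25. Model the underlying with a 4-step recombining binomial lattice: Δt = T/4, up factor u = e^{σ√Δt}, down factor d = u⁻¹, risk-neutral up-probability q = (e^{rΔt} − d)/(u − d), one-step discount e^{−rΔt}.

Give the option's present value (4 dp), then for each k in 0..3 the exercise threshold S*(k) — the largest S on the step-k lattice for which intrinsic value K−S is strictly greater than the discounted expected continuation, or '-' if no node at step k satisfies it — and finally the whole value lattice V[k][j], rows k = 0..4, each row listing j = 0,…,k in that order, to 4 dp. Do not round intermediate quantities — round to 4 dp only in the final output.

Δt=0.23250, u=1.12811, d=0.88644, q=0.50177, disc=e^(-rΔt)=0.99236
k=4 terminal: V=max(K-S,0) → 45.8432 24.4394 0.0000 0.0000 0.0000
k=3: j=0 S=88.5645 intr=35.7855 cont=34.8351 V=35.7855[EX]; j=1 S=112.7104 intr=11.6396 cont=12.0834 V=12.0834[hold]; j=2 S=143.4395 intr=0.0000 cont=0.0000 V=0.0000[hold]; j=3 S=182.5464 intr=0.0000 cont=0.0000 V=0.0000[hold]  S*(3)=88.5645
k=2: j=0 S=99.9106 intr=24.4394 cont=23.7099 V=24.4394[EX]; j=1 S=127.1500 intr=0.0000 cont=5.9743 V=5.9743[hold]; j=2 S=161.8158 intr=0.0000 cont=0.0000 V=0.0000[hold]  S*(2)=99.9106
k=1: j=0 S=112.7104 intr=11.6396 cont=15.0582 V=15.0582[hold]; j=1 S=143.4395 intr=0.0000 cont=2.9538 V=2.9538[hold]  S*(1)=-
k=0: j=0 S=127.1500 intr=0.0000 cont=8.9159 V=8.9159[hold]  S*(0)=-

price = 8.9159
boundary = - - 99.9106 88.5645
tree:
8.9159
15.0582 2.9538
24.4394 5.9743 0.0000
35.7855 12.0834 0.0000 0.0000
45.8432 24.4394 0.0000 0.0000 0.0000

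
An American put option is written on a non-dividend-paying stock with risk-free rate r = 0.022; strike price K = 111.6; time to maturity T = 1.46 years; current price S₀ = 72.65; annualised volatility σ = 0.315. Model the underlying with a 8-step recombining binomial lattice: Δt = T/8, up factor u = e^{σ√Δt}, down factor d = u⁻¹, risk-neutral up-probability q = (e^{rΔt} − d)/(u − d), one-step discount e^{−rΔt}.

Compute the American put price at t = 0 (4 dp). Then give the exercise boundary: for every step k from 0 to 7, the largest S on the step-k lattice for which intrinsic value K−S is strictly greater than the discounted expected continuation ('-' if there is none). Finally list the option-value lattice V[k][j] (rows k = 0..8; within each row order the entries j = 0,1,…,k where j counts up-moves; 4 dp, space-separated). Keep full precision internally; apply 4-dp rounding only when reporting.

Δt=0.18250  u=1.14404  d=0.87409  q=0.48131  discount=0.99599
step 8 (expiry): payoffs max(K−S,0) = 86.8430 79.1972 69.1901 56.0925 38.9500 16.5133 0.0000 0.0000 0.0000
step 7: (k=7,j=0): S=28.3231, (K−S)⁺=83.2769, hold=82.8297 ⇒ V=83.2769 exercise | (k=7,j=1): S=37.0702, (K−S)⁺=74.5298, hold=74.0826 ⇒ V=74.5298 exercise | (k=7,j=2): S=48.5187, (K−S)⁺=63.0813, hold=62.6341 ⇒ V=63.0813 exercise | (k=7,j=3): S=63.5029, (K−S)⁺=48.0971, hold=47.6499 ⇒ V=48.0971 exercise | (k=7,j=4): S=83.1147, (K−S)⁺=28.4853, hold=28.0381 ⇒ V=28.4853 exercise | (k=7,j=5): S=108.7833, (K−S)⁺=2.8167, hold=8.5309 ⇒ V=8.5309 continue | (k=7,j=6): S=142.3792, (K−S)⁺=0.0000, hold=0.0000 ⇒ V=0.0000 continue | (k=7,j=7): S=186.3506, (K−S)⁺=0.0000, hold=0.0000 ⇒ V=0.0000 continue  boundary S*=83.1147
step 6: (k=6,j=0): S=32.4028, (K−S)⁺=79.1972, hold=78.7500 ⇒ V=79.1972 exercise | (k=6,j=1): S=42.4099, (K−S)⁺=69.1901, hold=68.7430 ⇒ V=69.1901 exercise | (k=6,j=2): S=55.5075, (K−S)⁺=56.0925, hold=55.6454 ⇒ V=56.0925 exercise | (k=6,j=3): S=72.6500, (K−S)⁺=38.9500, hold=38.5028 ⇒ V=38.9500 exercise | (k=6,j=4): S=95.0867, (K−S)⁺=16.5133, hold=18.8054 ⇒ V=18.8054 continue | (k=6,j=5): S=124.4527, (K−S)⁺=0.0000, hold=4.4072 ⇒ V=4.4072 continue | (k=6,j=6): S=162.8878, (K−S)⁺=0.0000, hold=0.0000 ⇒ V=0.0000 continue  boundary S*=72.6500
step 5: (k=5,j=0): S=37.0702, (K−S)⁺=74.5298, hold=74.0826 ⇒ V=74.5298 exercise | (k=5,j=1): S=48.5187, (K−S)⁺=63.0813, hold=62.6341 ⇒ V=63.0813 exercise | (k=5,j=2): S=63.5029, (K−S)⁺=48.0971, hold=47.6499 ⇒ V=48.0971 exercise | (k=5,j=3): S=83.1147, (K−S)⁺=28.4853, hold=29.1369 ⇒ V=29.1369 continue | (k=5,j=4): S=108.7833, (K−S)⁺=2.8167, hold=11.8278 ⇒ V=11.8278 continue | (k=5,j=5): S=142.3792, (K−S)⁺=0.0000, hold=2.2768 ⇒ V=2.2768 continue  boundary S*=63.5029
step 4: (k=4,j=0): S=42.4099, (K−S)⁺=69.1901, hold=68.7430 ⇒ V=69.1901 exercise | (k=4,j=1): S=55.5075, (K−S)⁺=56.0925, hold=55.6454 ⇒ V=56.0925 exercise | (k=4,j=2): S=72.6500, (K−S)⁺=38.9500, hold=38.8152 ⇒ V=38.9500 exercise | (k=4,j=3): S=95.0867, (K−S)⁺=16.5133, hold=20.7225 ⇒ V=20.7225 continue | (k=4,j=4): S=124.4527, (K−S)⁺=0.0000, hold=7.2018 ⇒ V=7.2018 continue  boundary S*=72.6500
step 3: (k=3,j=0): S=48.5187, (K−S)⁺=63.0813, hold=62.6341 ⇒ V=63.0813 exercise | (k=3,j=1): S=63.5029, (K−S)⁺=48.0971, hold=47.6499 ⇒ V=48.0971 exercise | (k=3,j=2): S=83.1147, (K−S)⁺=28.4853, hold=30.0560 ⇒ V=30.0560 continue | (k=3,j=3): S=108.7833, (K−S)⁺=2.8167, hold=14.1578 ⇒ V=14.1578 continue  boundary S*=63.5029
step 2: (k=2,j=0): S=55.5075, (K−S)⁺=56.0925, hold=55.6454 ⇒ V=56.0925 exercise | (k=2,j=1): S=72.6500, (K−S)⁺=38.9500, hold=39.2558 ⇒ V=39.2558 continue | (k=2,j=2): S=95.0867, (K−S)⁺=16.5133, hold=22.3142 ⇒ V=22.3142 continue  boundary S*=55.5075
step 1: (k=1,j=0): S=63.5029, (K−S)⁺=48.0971, hold=47.7965 ⇒ V=48.0971 exercise | (k=1,j=1): S=83.1147, (K−S)⁺=28.4853, hold=30.9770 ⇒ V=30.9770 continue  boundary S*=63.5029
step 0: (k=0,j=0): S=72.6500, (K−S)⁺=38.9500, hold=39.6973 ⇒ V=39.6973 continue  boundary S*=-

price = 39.6973
boundary = - 63.5029 55.5075 63.5029 72.6500 63.5029 72.6500 83.1147
tree:
39.6973
48.0971 30.9770
56.0925 39.2558 22.3142
63.0813 48.0971 30.0560 14.1578
69.1901 56.0925 38.9500 20.7225 7.2018
74.5298 63.0813 48.0971 29.1369 11.8278 2.2768
79.1972 69.1901 56.0925 38.9500 18.8054 4.4072 0.0000
83.2769 74.5298 63.0813 48.0971 28.4853 8.5309 0.0000 0.0000
86.8430 79.1972 69.1901 56.0925 38.9500 16.5133 0.0000 0.0000 0.0000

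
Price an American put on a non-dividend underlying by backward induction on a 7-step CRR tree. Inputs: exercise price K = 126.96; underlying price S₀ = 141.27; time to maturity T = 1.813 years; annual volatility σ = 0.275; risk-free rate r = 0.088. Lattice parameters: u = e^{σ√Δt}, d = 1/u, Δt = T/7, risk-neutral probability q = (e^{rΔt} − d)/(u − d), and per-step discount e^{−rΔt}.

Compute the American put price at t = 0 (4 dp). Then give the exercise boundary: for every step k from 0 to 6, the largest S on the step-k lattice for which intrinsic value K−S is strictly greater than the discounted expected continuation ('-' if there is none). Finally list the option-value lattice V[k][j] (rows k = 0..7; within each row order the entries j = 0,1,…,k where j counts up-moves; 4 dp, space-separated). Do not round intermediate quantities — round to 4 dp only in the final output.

price = 7.5175
boundary = - - - 92.8341 80.7098 92.8341 106.7796
tree:
7.5175
12.8491 3.4218
21.3154 6.3837 1.1146
34.1259 11.6114 2.3262 0.1589
46.2502 20.4068 4.8215 0.3590 0.0000
56.7909 34.1259 9.9126 0.8111 0.0000 0.0000
65.9551 46.2502 20.1804 1.8325 0.0000 0.0000 0.0000
73.9224 56.7909 34.1259 4.1400 0.0000 0.0000 0.0000 0.0000

Δt=0.25900  u=1.15022  d=0.86940  q=0.54716  discount=0.97747
step 7 (expiry): payoffs max(K−S,0) = 73.9224 56.7909 34.1259 4.1400 0.0000 0.0000 0.0000 0.0000
step 6: (k=6,j=0): S=61.0049, (K−S)⁺=65.9551, hold=63.0942 ⇒ V=65.9551 exercise | (k=6,j=1): S=80.7098, (K−S)⁺=46.2502, hold=43.3892 ⇒ V=46.2502 exercise | (k=6,j=2): S=106.7796, (K−S)⁺=20.1804, hold=17.3195 ⇒ V=20.1804 exercise | (k=6,j=3): S=141.2700, (K−S)⁺=0.0000, hold=1.8325 ⇒ V=1.8325 continue | (k=6,j=4): S=186.9010, (K−S)⁺=0.0000, hold=0.0000 ⇒ V=0.0000 continue | (k=6,j=5): S=247.2711, (K−S)⁺=0.0000, hold=0.0000 ⇒ V=0.0000 continue | (k=6,j=6): S=327.1411, (K−S)⁺=0.0000, hold=0.0000 ⇒ V=0.0000 continue  boundary S*=106.7796
step 5: (k=5,j=0): S=70.1691, (K−S)⁺=56.7909, hold=53.9300 ⇒ V=56.7909 exercise | (k=5,j=1): S=92.8341, (K−S)⁺=34.1259, hold=31.2650 ⇒ V=34.1259 exercise | (k=5,j=2): S=122.8200, (K−S)⁺=4.1400, hold=9.9126 ⇒ V=9.9126 continue | (k=5,j=3): S=162.4916, (K−S)⁺=0.0000, hold=0.8111 ⇒ V=0.8111 continue | (k=5,j=4): S=214.9773, (K−S)⁺=0.0000, hold=0.0000 ⇒ V=0.0000 continue | (k=5,j=5): S=284.4162, (K−S)⁺=0.0000, hold=0.0000 ⇒ V=0.0000 continue  boundary S*=92.8341
step 4: (k=4,j=0): S=80.7098, (K−S)⁺=46.2502, hold=43.3892 ⇒ V=46.2502 exercise | (k=4,j=1): S=106.7796, (K−S)⁺=20.1804, hold=20.4068 ⇒ V=20.4068 continue | (k=4,j=2): S=141.2700, (K−S)⁺=0.0000, hold=4.8215 ⇒ V=4.8215 continue | (k=4,j=3): S=186.9010, (K−S)⁺=0.0000, hold=0.3590 ⇒ V=0.3590 continue | (k=4,j=4): S=247.2711, (K−S)⁺=0.0000, hold=0.0000 ⇒ V=0.0000 continue  boundary S*=80.7098
step 3: (k=3,j=0): S=92.8341, (K−S)⁺=34.1259, hold=31.3861 ⇒ V=34.1259 exercise | (k=3,j=1): S=122.8200, (K−S)⁺=4.1400, hold=11.6114 ⇒ V=11.6114 continue | (k=3,j=2): S=162.4916, (K−S)⁺=0.0000, hold=2.3262 ⇒ V=2.3262 continue | (k=3,j=3): S=214.9773, (K−S)⁺=0.0000, hold=0.1589 ⇒ V=0.1589 continue  boundary S*=92.8341
step 2: (k=2,j=0): S=106.7796, (K−S)⁺=20.1804, hold=21.3154 ⇒ V=21.3154 continue | (k=2,j=1): S=141.2700, (K−S)⁺=0.0000, hold=6.3837 ⇒ V=6.3837 continue | (k=2,j=2): S=186.9010, (K−S)⁺=0.0000, hold=1.1146 ⇒ V=1.1146 continue  boundary S*=-
step 1: (k=1,j=0): S=122.8200, (K−S)⁺=4.1400, hold=12.8491 ⇒ V=12.8491 continue | (k=1,j=1): S=162.4916, (K−S)⁺=0.0000, hold=3.4218 ⇒ V=3.4218 continue  boundary S*=-
step 0: (k=0,j=0): S=141.2700, (K−S)⁺=0.0000, hold=7.5175 ⇒ V=7.5175 continue  boundary S*=-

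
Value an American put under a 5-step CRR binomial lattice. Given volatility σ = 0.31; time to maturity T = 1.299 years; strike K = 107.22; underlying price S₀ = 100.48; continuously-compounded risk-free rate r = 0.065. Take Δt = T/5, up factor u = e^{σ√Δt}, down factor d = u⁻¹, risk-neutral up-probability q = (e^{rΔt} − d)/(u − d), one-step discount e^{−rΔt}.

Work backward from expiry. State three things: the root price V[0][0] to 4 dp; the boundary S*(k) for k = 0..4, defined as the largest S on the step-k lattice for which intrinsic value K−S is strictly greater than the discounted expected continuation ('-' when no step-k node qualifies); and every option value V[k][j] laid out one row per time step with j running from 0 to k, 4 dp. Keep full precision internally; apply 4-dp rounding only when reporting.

price = 14.4815
boundary = - - 73.2546 85.7941 73.2546
tree:
14.4815
22.6465 7.2484
33.9654 12.7048 2.3345
44.6721 21.4259 4.8877 0.0000
53.8140 33.9654 10.2334 0.0000 0.0000
61.6197 44.6721 21.4259 0.0000 0.0000 0.0000

params: Δt=0.25980 u=1.17118 d=0.85384 q=0.51425 e^(-rΔt)=0.98325
t_5 payoffs: 61.6197 44.6721 21.4259 0.0000 0.0000 0.0000
t_4: node(4,0) S=53.4060 payoff=53.8140 vs cont=52.0186 → 53.8140 [stop]  node(4,1) S=73.2546 payoff=33.9654 vs cont=32.1700 → 33.9654 [stop]  node(4,2) S=100.4800 payoff=6.7400 vs cont=10.2334 → 10.2334 [wait]  node(4,3) S=137.8238 payoff=0.0000 vs cont=0.0000 → 0.0000 [wait]  node(4,4) S=189.0467 payoff=0.0000 vs cont=0.0000 → 0.0000 [wait]  ⇒ S*(4)=73.2546
t_3: node(3,0) S=62.5479 payoff=44.6721 vs cont=42.8767 → 44.6721 [stop]  node(3,1) S=85.7941 payoff=21.4259 vs cont=21.3969 → 21.4259 [stop]  node(3,2) S=117.6798 payoff=0.0000 vs cont=4.8877 → 4.8877 [wait]  node(3,3) S=161.4160 payoff=0.0000 vs cont=0.0000 → 0.0000 [wait]  ⇒ S*(3)=85.7941
t_2: node(2,0) S=73.2546 payoff=33.9654 vs cont=32.1700 → 33.9654 [stop]  node(2,1) S=100.4800 payoff=6.7400 vs cont=12.7048 → 12.7048 [wait]  node(2,2) S=137.8238 payoff=0.0000 vs cont=2.3345 → 2.3345 [wait]  ⇒ S*(2)=73.2546
t_1: node(1,0) S=85.7941 payoff=21.4259 vs cont=22.6465 → 22.6465 [wait]  node(1,1) S=117.6798 payoff=0.0000 vs cont=7.2484 → 7.2484 [wait]  ⇒ S*(1)=-
t_0: node(0,0) S=100.4800 payoff=6.7400 vs cont=14.4815 → 14.4815 [wait]  ⇒ S*(0)=-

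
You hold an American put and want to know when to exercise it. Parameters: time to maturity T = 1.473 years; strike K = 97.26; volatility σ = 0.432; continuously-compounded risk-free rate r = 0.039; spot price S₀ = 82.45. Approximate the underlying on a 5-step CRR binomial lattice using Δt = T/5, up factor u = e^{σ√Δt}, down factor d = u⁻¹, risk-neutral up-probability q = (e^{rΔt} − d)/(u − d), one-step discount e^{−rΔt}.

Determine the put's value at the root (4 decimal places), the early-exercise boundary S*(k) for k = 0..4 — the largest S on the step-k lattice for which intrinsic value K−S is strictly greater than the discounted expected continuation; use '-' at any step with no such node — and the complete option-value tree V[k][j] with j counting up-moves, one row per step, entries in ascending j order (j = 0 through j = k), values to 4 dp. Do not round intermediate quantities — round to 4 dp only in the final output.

params: Δt=0.29460 u=1.26425 d=0.79098 q=0.46606 e^(-rΔt)=0.98858
t_5 payoffs: 71.7312 56.4568 32.0433 0.0000 0.0000 0.0000
t_4: node(4,0) S=32.2747 payoff=64.9853 vs cont=63.8742 → 64.9853 [stop]  node(4,1) S=51.5854 payoff=45.6746 vs cont=44.5636 → 45.6746 [stop]  node(4,2) S=82.4500 payoff=14.8100 vs cont=16.9136 → 16.9136 [wait]  node(4,3) S=131.7816 payoff=0.0000 vs cont=0.0000 → 0.0000 [wait]  node(4,4) S=210.6293 payoff=0.0000 vs cont=0.0000 → 0.0000 [wait]  ⇒ S*(4)=51.5854
t_3: node(3,0) S=40.8032 payoff=56.4568 vs cont=55.3457 → 56.4568 [stop]  node(3,1) S=65.2167 payoff=32.0433 vs cont=31.9015 → 32.0433 [stop]  node(3,2) S=104.2372 payoff=0.0000 vs cont=8.9276 → 8.9276 [wait]  node(3,3) S=166.6045 payoff=0.0000 vs cont=0.0000 → 0.0000 [wait]  ⇒ S*(3)=65.2167
t_2: node(2,0) S=51.5854 payoff=45.6746 vs cont=44.5636 → 45.6746 [stop]  node(2,1) S=82.4500 payoff=14.8100 vs cont=21.0269 → 21.0269 [wait]  node(2,2) S=131.7816 payoff=0.0000 vs cont=4.7123 → 4.7123 [wait]  ⇒ S*(2)=51.5854
t_1: node(1,0) S=65.2167 payoff=32.0433 vs cont=33.7967 → 33.7967 [wait]  node(1,1) S=104.2372 payoff=0.0000 vs cont=13.2699 → 13.2699 [wait]  ⇒ S*(1)=-
t_0: node(0,0) S=82.4500 payoff=14.8100 vs cont=23.9531 → 23.9531 [wait]  ⇒ S*(0)=-

price = 23.9531
boundary = - - 51.5854 65.2167 51.5854
tree:
23.9531
33.7967 13.2699
45.6746 21.0269 4.7123
56.4568 32.0433 8.9276 0.0000
64.9853 45.6746 16.9136 0.0000 0.0000
71.7312 56.4568 32.0433 0.0000 0.0000 0.0000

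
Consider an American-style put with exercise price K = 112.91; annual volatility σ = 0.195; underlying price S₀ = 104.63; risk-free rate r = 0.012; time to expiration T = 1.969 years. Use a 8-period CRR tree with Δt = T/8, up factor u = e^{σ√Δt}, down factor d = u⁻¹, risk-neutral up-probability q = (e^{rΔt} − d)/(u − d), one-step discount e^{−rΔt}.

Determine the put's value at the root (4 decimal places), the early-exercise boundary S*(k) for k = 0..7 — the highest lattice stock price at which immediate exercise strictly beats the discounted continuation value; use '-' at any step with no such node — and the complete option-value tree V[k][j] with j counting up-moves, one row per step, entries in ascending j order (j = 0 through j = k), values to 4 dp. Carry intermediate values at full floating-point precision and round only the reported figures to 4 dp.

Δt=0.24613, u=1.10158, d=0.90779, q=0.49110, disc=e^(-rΔt)=0.99705
k=8 terminal: V=max(K-S,0) → 64.6550 54.3541 41.8543 26.6861 8.2800 0.0000 0.0000 0.0000 0.0000
k=7: j=0 S=53.1565 intr=59.7535 cont=59.4205 V=59.7535[EX]; j=1 S=64.5037 intr=48.4063 cont=48.0733 V=48.4063[EX]; j=2 S=78.2733 intr=34.6367 cont=34.3038 V=34.6367[EX]; j=3 S=94.9821 intr=17.9279 cont=17.5949 V=17.9279[EX]; j=4 S=115.2578 intr=0.0000 cont=4.2013 V=4.2013[hold]; j=5 S=139.8618 intr=0.0000 cont=0.0000 V=0.0000[hold]; j=6 S=169.7179 intr=0.0000 cont=0.0000 V=0.0000[hold]; j=7 S=205.9473 intr=0.0000 cont=0.0000 V=0.0000[hold]  S*(7)=94.9821
k=6: j=0 S=58.5559 intr=54.3541 cont=54.0211 V=54.3541[EX]; j=1 S=71.0557 intr=41.8543 cont=41.5213 V=41.8543[EX]; j=2 S=86.2239 intr=26.6861 cont=26.3531 V=26.6861[EX]; j=3 S=104.6300 intr=8.2800 cont=11.1538 V=11.1538[hold]; j=4 S=126.9652 intr=0.0000 cont=2.1317 V=2.1317[hold]; j=5 S=154.0683 intr=0.0000 cont=0.0000 V=0.0000[hold]; j=6 S=186.9570 intr=0.0000 cont=0.0000 V=0.0000[hold]  S*(6)=86.2239
k=5: j=0 S=64.5037 intr=48.4063 cont=48.0733 V=48.4063[EX]; j=1 S=78.2733 intr=34.6367 cont=34.3038 V=34.6367[EX]; j=2 S=94.9821 intr=17.9279 cont=19.0020 V=19.0020[hold]; j=3 S=115.2578 intr=0.0000 cont=6.7033 V=6.7033[hold]; j=4 S=139.8618 intr=0.0000 cont=1.0817 V=1.0817[hold]; j=5 S=169.7179 intr=0.0000 cont=0.0000 V=0.0000[hold]  S*(5)=78.2733
k=4: j=0 S=71.0557 intr=41.8543 cont=41.5213 V=41.8543[EX]; j=1 S=86.2239 intr=26.6861 cont=26.8791 V=26.8791[hold]; j=2 S=104.6300 intr=8.2800 cont=12.9239 V=12.9239[hold]; j=3 S=126.9652 intr=0.0000 cont=3.9309 V=3.9309[hold]; j=4 S=154.0683 intr=0.0000 cont=0.5488 V=0.5488[hold]  S*(4)=71.0557
k=3: j=0 S=78.2733 intr=34.6367 cont=34.3982 V=34.6367[EX]; j=1 S=94.9821 intr=17.9279 cont=19.9667 V=19.9667[hold]; j=2 S=115.2578 intr=0.0000 cont=8.4824 V=8.4824[hold]; j=3 S=139.8618 intr=0.0000 cont=2.2633 V=2.2633[hold]  S*(3)=78.2733
k=2: j=0 S=86.2239 intr=26.6861 cont=27.3514 V=27.3514[hold]; j=1 S=104.6300 intr=8.2800 cont=14.2845 V=14.2845[hold]; j=2 S=126.9652 intr=0.0000 cont=5.4122 V=5.4122[hold]  S*(2)=-
k=1: j=0 S=94.9821 intr=17.9279 cont=20.8726 V=20.8726[hold]; j=1 S=115.2578 intr=0.0000 cont=9.8981 V=9.8981[hold]  S*(1)=-
k=0: j=0 S=104.6300 intr=8.2800 cont=15.4373 V=15.4373[hold]  S*(0)=-

price = 15.4373
boundary = - - - 78.2733 71.0557 78.2733 86.2239 94.9821
tree:
15.4373
20.8726 9.8981
27.3514 14.2845 5.4122
34.6367 19.9667 8.4824 2.2633
41.8543 26.8791 12.9239 3.9309 0.5488
48.4063 34.6367 19.0020 6.7033 1.0817 0.0000
54.3541 41.8543 26.6861 11.1538 2.1317 0.0000 0.0000
59.7535 48.4063 34.6367 17.9279 4.2013 0.0000 0.0000 0.0000
64.6550 54.3541 41.8543 26.6861 8.2800 0.0000 0.0000 0.0000 0.0000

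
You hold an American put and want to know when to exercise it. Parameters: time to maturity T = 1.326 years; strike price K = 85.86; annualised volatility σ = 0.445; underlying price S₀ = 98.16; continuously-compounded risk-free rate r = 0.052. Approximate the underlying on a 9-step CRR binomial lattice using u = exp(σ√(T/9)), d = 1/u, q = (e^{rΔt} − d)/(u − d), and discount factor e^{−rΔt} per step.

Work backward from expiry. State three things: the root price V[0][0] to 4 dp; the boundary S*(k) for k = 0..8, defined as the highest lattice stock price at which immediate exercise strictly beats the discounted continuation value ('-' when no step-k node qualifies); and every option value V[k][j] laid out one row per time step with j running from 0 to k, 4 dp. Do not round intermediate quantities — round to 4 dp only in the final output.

Δt=0.14733  u=1.18626  d=0.84298  q=0.47980  discount=0.99237
step 9 (expiry): payoffs max(K−S,0) = 64.7590 56.1663 44.0743 27.0582 3.1128 0.0000 0.0000 0.0000 0.0000 0.0000
step 8: (k=8,j=0): S=25.0313, (K−S)⁺=60.8287, hold=60.1734 ⇒ V=60.8287 exercise | (k=8,j=1): S=35.2246, (K−S)⁺=50.6354, hold=49.9801 ⇒ V=50.6354 exercise | (k=8,j=2): S=49.5689, (K−S)⁺=36.2911, hold=35.6358 ⇒ V=36.2911 exercise | (k=8,j=3): S=69.7544, (K−S)⁺=16.1056, hold=15.4503 ⇒ V=16.1056 exercise | (k=8,j=4): S=98.1600, (K−S)⁺=0.0000, hold=1.6069 ⇒ V=1.6069 continue | (k=8,j=5): S=138.1329, (K−S)⁺=0.0000, hold=0.0000 ⇒ V=0.0000 continue | (k=8,j=6): S=194.3838, (K−S)⁺=0.0000, hold=0.0000 ⇒ V=0.0000 continue | (k=8,j=7): S=273.5412, (K−S)⁺=0.0000, hold=0.0000 ⇒ V=0.0000 continue | (k=8,j=8): S=384.9333, (K−S)⁺=0.0000, hold=0.0000 ⇒ V=0.0000 continue  boundary S*=69.7544
step 7: (k=7,j=0): S=29.6937, (K−S)⁺=56.1663, hold=55.5110 ⇒ V=56.1663 exercise | (k=7,j=1): S=41.7857, (K−S)⁺=44.0743, hold=43.4190 ⇒ V=44.0743 exercise | (k=7,j=2): S=58.8018, (K−S)⁺=27.0582, hold=26.4029 ⇒ V=27.0582 exercise | (k=7,j=3): S=82.7472, (K−S)⁺=3.1128, hold=9.0792 ⇒ V=9.0792 continue | (k=7,j=4): S=116.4437, (K−S)⁺=0.0000, hold=0.8295 ⇒ V=0.8295 continue | (k=7,j=5): S=163.8622, (K−S)⁺=0.0000, hold=0.0000 ⇒ V=0.0000 continue | (k=7,j=6): S=230.5905, (K−S)⁺=0.0000, hold=0.0000 ⇒ V=0.0000 continue | (k=7,j=7): S=324.4921, (K−S)⁺=0.0000, hold=0.0000 ⇒ V=0.0000 continue  boundary S*=58.8018
step 6: (k=6,j=0): S=35.2246, (K−S)⁺=50.6354, hold=49.9801 ⇒ V=50.6354 exercise | (k=6,j=1): S=49.5689, (K−S)⁺=36.2911, hold=35.6358 ⇒ V=36.2911 exercise | (k=6,j=2): S=69.7544, (K−S)⁺=16.1056, hold=18.2911 ⇒ V=18.2911 continue | (k=6,j=3): S=98.1600, (K−S)⁺=0.0000, hold=5.0819 ⇒ V=5.0819 continue | (k=6,j=4): S=138.1329, (K−S)⁺=0.0000, hold=0.4282 ⇒ V=0.4282 continue | (k=6,j=5): S=194.3838, (K−S)⁺=0.0000, hold=0.0000 ⇒ V=0.0000 continue | (k=6,j=6): S=273.5412, (K−S)⁺=0.0000, hold=0.0000 ⇒ V=0.0000 continue  boundary S*=49.5689
step 5: (k=5,j=0): S=41.7857, (K−S)⁺=44.0743, hold=43.4190 ⇒ V=44.0743 exercise | (k=5,j=1): S=58.8018, (K−S)⁺=27.0582, hold=27.4436 ⇒ V=27.4436 continue | (k=5,j=2): S=82.7472, (K−S)⁺=3.1128, hold=11.8620 ⇒ V=11.8620 continue | (k=5,j=3): S=116.4437, (K−S)⁺=0.0000, hold=2.8273 ⇒ V=2.8273 continue | (k=5,j=4): S=163.8622, (K−S)⁺=0.0000, hold=0.2211 ⇒ V=0.2211 continue | (k=5,j=5): S=230.5905, (K−S)⁺=0.0000, hold=0.0000 ⇒ V=0.0000 continue  boundary S*=41.7857
step 4: (k=4,j=0): S=49.5689, (K−S)⁺=36.2911, hold=35.8193 ⇒ V=36.2911 exercise | (k=4,j=1): S=69.7544, (K−S)⁺=16.1056, hold=19.8151 ⇒ V=19.8151 continue | (k=4,j=2): S=98.1600, (K−S)⁺=0.0000, hold=7.4697 ⇒ V=7.4697 continue | (k=4,j=3): S=138.1329, (K−S)⁺=0.0000, hold=1.5648 ⇒ V=1.5648 continue | (k=4,j=4): S=194.3838, (K−S)⁺=0.0000, hold=0.1141 ⇒ V=0.1141 continue  boundary S*=49.5689
step 3: (k=3,j=0): S=58.8018, (K−S)⁺=27.0582, hold=28.1692 ⇒ V=28.1692 continue | (k=3,j=1): S=82.7472, (K−S)⁺=3.1128, hold=13.7857 ⇒ V=13.7857 continue | (k=3,j=2): S=116.4437, (K−S)⁺=0.0000, hold=4.6011 ⇒ V=4.6011 continue | (k=3,j=3): S=163.8622, (K−S)⁺=0.0000, hold=0.8621 ⇒ V=0.8621 continue  boundary S*=-
step 2: (k=2,j=0): S=69.7544, (K−S)⁺=16.1056, hold=21.1056 ⇒ V=21.1056 continue | (k=2,j=1): S=98.1600, (K−S)⁺=0.0000, hold=9.3073 ⇒ V=9.3073 continue | (k=2,j=2): S=138.1329, (K−S)⁺=0.0000, hold=2.7857 ⇒ V=2.7857 continue  boundary S*=-
step 1: (k=1,j=0): S=82.7472, (K−S)⁺=3.1128, hold=15.3268 ⇒ V=15.3268 continue | (k=1,j=1): S=116.4437, (K−S)⁺=0.0000, hold=6.1310 ⇒ V=6.1310 continue  boundary S*=-
step 0: (k=0,j=0): S=98.1600, (K−S)⁺=0.0000, hold=10.8313 ⇒ V=10.8313 continue  boundary S*=-

price = 10.8313
boundary = - - - - 49.5689 41.7857 49.5689 58.8018 69.7544
tree:
10.8313
15.3268 6.1310
21.1056 9.3073 2.7857
28.1692 13.7857 4.6011 0.8621
36.2911 19.8151 7.4697 1.5648 0.1141
44.0743 27.4436 11.8620 2.8273 0.2211 0.0000
50.6354 36.2911 18.2911 5.0819 0.4282 0.0000 0.0000
56.1663 44.0743 27.0582 9.0792 0.8295 0.0000 0.0000 0.0000
60.8287 50.6354 36.2911 16.1056 1.6069 0.0000 0.0000 0.0000 0.0000
64.7590 56.1663 44.0743 27.0582 3.1128 0.0000 0.0000 0.0000 0.0000 0.0000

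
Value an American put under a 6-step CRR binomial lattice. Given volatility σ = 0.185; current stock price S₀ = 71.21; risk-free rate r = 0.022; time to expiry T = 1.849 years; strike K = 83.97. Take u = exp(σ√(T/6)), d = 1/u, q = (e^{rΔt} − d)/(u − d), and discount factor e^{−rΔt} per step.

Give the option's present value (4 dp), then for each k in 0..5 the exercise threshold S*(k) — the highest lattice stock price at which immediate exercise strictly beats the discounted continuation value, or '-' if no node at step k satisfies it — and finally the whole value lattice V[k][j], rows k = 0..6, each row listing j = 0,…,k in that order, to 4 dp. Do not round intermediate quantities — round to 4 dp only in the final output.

price = 14.1505
boundary = - 64.2598 57.9880 64.2598 57.9880 64.2598
tree:
14.1505
19.7102 8.9429
25.9820 13.5730 4.5679
31.6417 19.7102 7.7969 1.4944
36.7490 25.9820 12.7898 3.0545 0.0000
41.3578 31.6417 19.7102 6.2430 0.0000 0.0000
45.5168 36.7490 25.9820 12.7600 0.0000 0.0000 0.0000

params: Δt=0.30817 u=1.10816 d=0.90240 q=0.50741 e^(-rΔt)=0.99324
t_6 payoffs: 45.5168 36.7490 25.9820 12.7600 0.0000 0.0000 0.0000
t_5: node(5,0) S=42.6122 payoff=41.3578 vs cont=40.7905 → 41.3578 [stop]  node(5,1) S=52.3283 payoff=31.6417 vs cont=31.0743 → 31.6417 [stop]  node(5,2) S=64.2598 payoff=19.7102 vs cont=19.1428 → 19.7102 [stop]  node(5,3) S=78.9119 payoff=5.0581 vs cont=6.2430 → 6.2430 [wait]  node(5,4) S=96.9048 payoff=0.0000 vs cont=0.0000 → 0.0000 [wait]  node(5,5) S=119.0003 payoff=0.0000 vs cont=0.0000 → 0.0000 [wait]  ⇒ S*(5)=64.2598
t_4: node(4,0) S=47.2210 payoff=36.7490 vs cont=36.1816 → 36.7490 [stop]  node(4,1) S=57.9880 payoff=25.9820 vs cont=25.4146 → 25.9820 [stop]  node(4,2) S=71.2100 payoff=12.7600 vs cont=12.7898 → 12.7898 [wait]  node(4,3) S=87.4468 payoff=0.0000 vs cont=3.0545 → 3.0545 [wait]  node(4,4) S=107.3858 payoff=0.0000 vs cont=0.0000 → 0.0000 [wait]  ⇒ S*(4)=57.9880
t_3: node(3,0) S=52.3283 payoff=31.6417 vs cont=31.0743 → 31.6417 [stop]  node(3,1) S=64.2598 payoff=19.7102 vs cont=19.1578 → 19.7102 [stop]  node(3,2) S=78.9119 payoff=5.0581 vs cont=7.7969 → 7.7969 [wait]  node(3,3) S=96.9048 payoff=0.0000 vs cont=1.4944 → 1.4944 [wait]  ⇒ S*(3)=64.2598
t_2: node(2,0) S=57.9880 payoff=25.9820 vs cont=25.4146 → 25.9820 [stop]  node(2,1) S=71.2100 payoff=12.7600 vs cont=13.5730 → 13.5730 [wait]  node(2,2) S=87.4468 payoff=0.0000 vs cont=4.5679 → 4.5679 [wait]  ⇒ S*(2)=57.9880
t_1: node(1,0) S=64.2598 payoff=19.7102 vs cont=19.5525 → 19.7102 [stop]  node(1,1) S=78.9119 payoff=5.0581 vs cont=8.9429 → 8.9429 [wait]  ⇒ S*(1)=64.2598
t_0: node(0,0) S=71.2100 payoff=12.7600 vs cont=14.1505 → 14.1505 [wait]  ⇒ S*(0)=-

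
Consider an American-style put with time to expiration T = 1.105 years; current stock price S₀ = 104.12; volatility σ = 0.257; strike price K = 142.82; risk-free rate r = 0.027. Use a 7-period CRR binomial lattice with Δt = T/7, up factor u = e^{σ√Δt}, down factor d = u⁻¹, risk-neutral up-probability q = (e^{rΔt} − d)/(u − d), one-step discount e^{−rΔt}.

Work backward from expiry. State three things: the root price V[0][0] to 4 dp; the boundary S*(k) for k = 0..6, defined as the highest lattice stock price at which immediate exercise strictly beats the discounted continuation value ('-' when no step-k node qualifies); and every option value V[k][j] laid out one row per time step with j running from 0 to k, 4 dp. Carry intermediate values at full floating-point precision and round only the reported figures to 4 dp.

price = 38.8793
boundary = - 94.0132 104.1200 94.0132 104.1200 115.3134 127.7101
tree:
38.8793
48.8068 29.1016
57.9326 38.7000 19.5748
66.1726 48.8068 28.1943 10.9632
73.6127 57.9326 38.7000 17.7354 4.1589
80.3306 66.1726 48.8068 27.5066 7.9346 0.3486
86.3964 73.6127 57.9326 38.7000 15.1099 0.6937 0.0000
91.8733 80.3306 66.1726 48.8068 27.5066 1.3805 0.0000 0.0000

Δt=0.15786, u=1.10750, d=0.90293, q=0.49537, disc=e^(-rΔt)=0.99575
k=7 terminal: V=max(K-S,0) → 91.8733 80.3306 66.1726 48.8068 27.5066 1.3805 0.0000 0.0000
k=6: j=0 S=56.4236 intr=86.3964 cont=85.7889 V=86.3964[EX]; j=1 S=69.2073 intr=73.6127 cont=73.0052 V=73.6127[EX]; j=2 S=84.8874 intr=57.9326 cont=57.3252 V=57.9326[EX]; j=3 S=104.1200 intr=38.7000 cont=38.0926 V=38.7000[EX]; j=4 S=127.7101 intr=15.1099 cont=14.5025 V=15.1099[EX]; j=5 S=156.6449 intr=0.0000 cont=0.6937 V=0.6937[hold]; j=6 S=192.1353 intr=0.0000 cont=0.0000 V=0.0000[hold]  S*(6)=127.7101
k=5: j=0 S=62.4894 intr=80.3306 cont=79.7231 V=80.3306[EX]; j=1 S=76.6474 intr=66.1726 cont=65.5651 V=66.1726[EX]; j=2 S=94.0132 intr=48.8068 cont=48.1994 V=48.8068[EX]; j=3 S=115.3134 intr=27.5066 cont=26.8992 V=27.5066[EX]; j=4 S=141.4395 intr=1.3805 cont=7.9346 V=7.9346[hold]; j=5 S=173.4849 intr=0.0000 cont=0.3486 V=0.3486[hold]  S*(5)=115.3134
k=4: j=0 S=69.2073 intr=73.6127 cont=73.0052 V=73.6127[EX]; j=1 S=84.8874 intr=57.9326 cont=57.3252 V=57.9326[EX]; j=2 S=104.1200 intr=38.7000 cont=38.0926 V=38.7000[EX]; j=3 S=127.7101 intr=15.1099 cont=17.7354 V=17.7354[hold]; j=4 S=156.6449 intr=0.0000 cont=4.1589 V=4.1589[hold]  S*(4)=104.1200
k=3: j=0 S=76.6474 intr=66.1726 cont=65.5651 V=66.1726[EX]; j=1 S=94.0132 intr=48.8068 cont=48.1994 V=48.8068[EX]; j=2 S=115.3134 intr=27.5066 cont=28.1943 V=28.1943[hold]; j=3 S=141.4395 intr=1.3805 cont=10.9632 V=10.9632[hold]  S*(3)=94.0132
k=2: j=0 S=84.8874 intr=57.9326 cont=57.3252 V=57.9326[EX]; j=1 S=104.1200 intr=38.7000 cont=38.4318 V=38.7000[EX]; j=2 S=127.7101 intr=15.1099 cont=19.5748 V=19.5748[hold]  S*(2)=104.1200
k=1: j=0 S=94.0132 intr=48.8068 cont=48.1994 V=48.8068[EX]; j=1 S=115.3134 intr=27.5066 cont=29.1016 V=29.1016[hold]  S*(1)=94.0132
k=0: j=0 S=104.1200 intr=38.7000 cont=38.8793 V=38.8793[hold]  S*(0)=-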